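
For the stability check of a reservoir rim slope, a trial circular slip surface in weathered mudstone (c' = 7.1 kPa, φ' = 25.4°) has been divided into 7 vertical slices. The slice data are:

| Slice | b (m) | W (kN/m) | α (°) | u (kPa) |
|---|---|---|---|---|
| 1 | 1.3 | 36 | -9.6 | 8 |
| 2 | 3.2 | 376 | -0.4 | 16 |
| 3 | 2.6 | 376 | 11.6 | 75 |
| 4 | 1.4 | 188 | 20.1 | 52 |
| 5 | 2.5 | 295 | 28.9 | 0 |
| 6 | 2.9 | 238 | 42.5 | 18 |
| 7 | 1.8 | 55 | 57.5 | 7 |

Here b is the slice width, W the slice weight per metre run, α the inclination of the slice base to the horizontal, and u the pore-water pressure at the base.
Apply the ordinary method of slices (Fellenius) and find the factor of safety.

Ordinary method of slices: FS = Σ[c'·Δl_i + (W_i cosα_i − u_i·Δl_i)·tanφ'] / Σ W_i sinα_i, with Δl_i = b_i / cosα_i.
Slice 1: Δl = 1.3/cos(-9.6°) = 1.318 m; N'_1 = 36·cos(-9.6°) − 8·1.318 = 24.9; c'Δl = 9.36; W sinα = -6.0
Slice 2: Δl = 3.2/cos(-0.4°) = 3.200 m; N'_2 = 376·cos(-0.4°) − 16·3.200 = 324.8; c'Δl = 22.72; W sinα = -2.6
Slice 3: Δl = 2.6/cos11.6° = 2.654 m; N'_3 = 376·cos11.6° − 75·2.654 = 169.3; c'Δl = 18.84; W sinα = 75.6
Slice 4: Δl = 1.4/cos20.1° = 1.491 m; N'_4 = 188·cos20.1° − 52·1.491 = 99.0; c'Δl = 10.58; W sinα = 64.6
Slice 5: Δl = 2.5/cos28.9° = 2.856 m; N'_5 = 295·cos28.9° − 0·2.856 = 258.3; c'Δl = 20.27; W sinα = 142.6
Slice 6: Δl = 2.9/cos42.5° = 3.933 m; N'_6 = 238·cos42.5° − 18·3.933 = 104.7; c'Δl = 27.93; W sinα = 160.8
Slice 7: Δl = 1.8/cos57.5° = 3.350 m; N'_7 = 55·cos57.5° − 7·3.350 = 6.1; c'Δl = 23.79; W sinα = 46.4
Σc'Δl = 133.5 kN/m; ΣN' = 987.1 kN/m; ΣW sinα = 481.3 kN/m
Resisting = 133.5 + 987.1·tan25.4° = 133.5 + 468.7 = 602.2 kN/m
FS = 602.2 / 481.3 = 1.251

FS = 1.25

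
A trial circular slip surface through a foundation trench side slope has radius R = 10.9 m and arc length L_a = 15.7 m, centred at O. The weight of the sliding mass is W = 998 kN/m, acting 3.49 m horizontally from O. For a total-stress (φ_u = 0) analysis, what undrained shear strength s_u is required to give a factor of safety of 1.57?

FS = s_u·L_a·R / (W·d), so s_u = FS·W·d / (L_a·R).
s_u = 1.57·998·3.49 / (15.70·10.9) = 5468.3 / 171.13 = 31.95 kPa

s_u = 32.0 kPa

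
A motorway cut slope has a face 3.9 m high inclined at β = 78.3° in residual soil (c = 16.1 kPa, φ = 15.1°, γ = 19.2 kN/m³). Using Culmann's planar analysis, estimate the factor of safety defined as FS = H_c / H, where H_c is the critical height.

FS = 1.48

H_c = (4c/γ) · sinβ cosφ / [1 − cos(β − φ)]
    = (4·16.1/19.2) · sin78.3°·cos15.1° / [1 − cos63.2°]
    = 3.354 · 0.9454 / 0.5491 = 5.77 m
FS = H_c / H = 5.77 / 3.9 = 1.481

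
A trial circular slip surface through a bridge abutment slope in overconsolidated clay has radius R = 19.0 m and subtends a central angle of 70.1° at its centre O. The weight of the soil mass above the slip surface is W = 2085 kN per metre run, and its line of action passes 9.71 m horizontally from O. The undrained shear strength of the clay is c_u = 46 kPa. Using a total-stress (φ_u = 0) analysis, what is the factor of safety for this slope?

FS = 1.00

Taking moments about the centre O, the resisting moment is provided by the undrained shear strength acting along the arc:
Arc length L_a = R·θ = 19.0·(70.1°·π/180) = 19.0·1.2235 = 23.25 m
M_R = c_u·L_a·R = 46·23.25·19.0 = 20317.0 kN·m/m
M_D = W·d = 2085·9.71 = 20245.4 kN·m/m
FS = M_R / M_D = 20317.0 / 20245.4 = 1.004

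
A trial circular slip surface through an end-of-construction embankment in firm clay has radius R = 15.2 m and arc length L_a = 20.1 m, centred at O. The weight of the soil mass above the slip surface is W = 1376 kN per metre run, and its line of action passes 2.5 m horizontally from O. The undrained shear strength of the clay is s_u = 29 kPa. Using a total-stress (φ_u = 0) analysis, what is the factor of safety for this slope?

FS = 2.58

Taking moments about the centre O, the resisting moment is provided by the undrained shear strength acting along the arc:
M_R = s_u·L_a·R = 29·20.10·15.2 = 8860.1 kN·m/m
M_D = W·d = 1376·2.5 = 3440.0 kN·m/m
FS = M_R / M_D = 8860.1 / 3440.0 = 2.576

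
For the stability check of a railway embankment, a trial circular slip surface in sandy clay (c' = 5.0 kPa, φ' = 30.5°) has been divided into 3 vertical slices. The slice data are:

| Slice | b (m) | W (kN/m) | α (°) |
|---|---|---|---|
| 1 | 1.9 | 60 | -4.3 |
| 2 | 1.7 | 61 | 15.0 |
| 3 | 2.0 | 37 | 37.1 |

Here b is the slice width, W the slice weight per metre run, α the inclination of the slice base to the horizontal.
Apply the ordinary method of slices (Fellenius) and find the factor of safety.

FS = 3.52

Ordinary method of slices: FS = Σ[c'·Δl_i + (W_i cosα_i)·tanφ'] / Σ W_i sinα_i, with Δl_i = b_i / cosα_i.
Slice 1: Δl = 1.9/cos(-4.3°) = 1.905 m; N'_1 = 60·cos(-4.3°) = 59.8; c'Δl = 9.53; W sinα = -4.5
Slice 2: Δl = 1.7/cos15.0° = 1.760 m; N'_2 = 61·cos15.0° = 58.9; c'Δl = 8.80; W sinα = 15.8
Slice 3: Δl = 2.0/cos37.1° = 2.508 m; N'_3 = 37·cos37.1° = 29.5; c'Δl = 12.54; W sinα = 22.3
Σc'Δl = 30.9 kN/m; ΣN' = 148.3 kN/m; ΣW sinα = 33.6 kN/m
Resisting = 30.9 + 148.3·tan30.5° = 30.9 + 87.3 = 118.2 kN/m
FS = 118.2 / 33.6 = 3.517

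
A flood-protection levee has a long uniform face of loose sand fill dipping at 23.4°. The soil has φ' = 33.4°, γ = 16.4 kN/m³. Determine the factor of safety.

For a dry cohesionless infinite slope the factor of safety is FS = tanφ' / tanβ.
FS = tan33.4° / tan23.4° = 0.6594 / 0.4327 = 1.524

FS = 1.52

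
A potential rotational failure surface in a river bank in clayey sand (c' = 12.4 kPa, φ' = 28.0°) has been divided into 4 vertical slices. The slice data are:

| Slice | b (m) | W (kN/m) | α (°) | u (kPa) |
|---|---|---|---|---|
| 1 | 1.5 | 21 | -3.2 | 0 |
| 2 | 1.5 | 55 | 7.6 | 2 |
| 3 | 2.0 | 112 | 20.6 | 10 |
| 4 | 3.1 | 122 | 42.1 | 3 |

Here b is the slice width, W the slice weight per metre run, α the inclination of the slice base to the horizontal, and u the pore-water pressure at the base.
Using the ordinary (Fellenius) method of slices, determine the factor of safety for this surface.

FS = 1.89

Ordinary method of slices: FS = Σ[c'·Δl_i + (W_i cosα_i − u_i·Δl_i)·tanφ'] / Σ W_i sinα_i, with Δl_i = b_i / cosα_i.
Slice 1: Δl = 1.5/cos(-3.2°) = 1.502 m; N'_1 = 21·cos(-3.2°) − 0·1.502 = 21.0; c'Δl = 18.63; W sinα = -1.2
Slice 2: Δl = 1.5/cos7.6° = 1.513 m; N'_2 = 55·cos7.6° − 2·1.513 = 51.5; c'Δl = 18.76; W sinα = 7.3
Slice 3: Δl = 2.0/cos20.6° = 2.137 m; N'_3 = 112·cos20.6° − 10·2.137 = 83.5; c'Δl = 26.49; W sinα = 39.4
Slice 4: Δl = 3.1/cos42.1° = 4.178 m; N'_4 = 122·cos42.1° − 3·4.178 = 78.0; c'Δl = 51.81; W sinα = 81.8
Σc'Δl = 115.7 kN/m; ΣN' = 233.9 kN/m; ΣW sinα = 127.3 kN/m
Resisting = 115.7 + 233.9·tan28.0° = 115.7 + 124.4 = 240.1 kN/m
FS = 240.1 / 127.3 = 1.886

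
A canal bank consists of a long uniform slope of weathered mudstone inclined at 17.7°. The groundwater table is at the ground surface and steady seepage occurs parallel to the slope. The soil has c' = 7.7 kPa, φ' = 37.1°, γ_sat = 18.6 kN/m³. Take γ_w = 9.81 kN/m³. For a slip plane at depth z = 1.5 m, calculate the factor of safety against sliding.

FS = 2.07

With seepage parallel to the slope and the water table at the surface, the effective normal stress on the slip plane uses the buoyant unit weight γ' = γ_sat − γ_w while the driving shear stress uses γ_sat:
FS = [c' + γ' z cos²β tanφ'] / [γ_sat z sinβ cosβ]
γ' = 18.6 − 9.81 = 8.79 kN/m³
Numerator = 7.7 + 8.79·1.5·cos²17.7°·tan37.1° = 7.7 + 8.79·1.5·0.9076·0.7563 = 16.750 kPa
Denominator = 18.6·1.5·sin17.7°·cos17.7° = 18.6·1.5·0.3040·0.9527 = 8.081 kPa
FS = 16.750 / 8.081 = 2.073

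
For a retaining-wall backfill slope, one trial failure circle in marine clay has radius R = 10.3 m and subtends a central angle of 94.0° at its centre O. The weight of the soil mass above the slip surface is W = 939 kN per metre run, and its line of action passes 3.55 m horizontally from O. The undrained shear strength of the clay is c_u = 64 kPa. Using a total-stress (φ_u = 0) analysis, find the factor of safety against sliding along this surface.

Taking moments about the centre O, the resisting moment is provided by the undrained shear strength acting along the arc:
Arc length L_a = R·θ = 10.3·(94.0°·π/180) = 10.3·1.6406 = 16.90 m
M_R = c_u·L_a·R = 64·16.90·10.3 = 11139.3 kN·m/m
M_D = W·d = 939·3.55 = 3333.4 kN·m/m
FS = M_R / M_D = 11139.3 / 3333.4 = 3.342

FS = 3.34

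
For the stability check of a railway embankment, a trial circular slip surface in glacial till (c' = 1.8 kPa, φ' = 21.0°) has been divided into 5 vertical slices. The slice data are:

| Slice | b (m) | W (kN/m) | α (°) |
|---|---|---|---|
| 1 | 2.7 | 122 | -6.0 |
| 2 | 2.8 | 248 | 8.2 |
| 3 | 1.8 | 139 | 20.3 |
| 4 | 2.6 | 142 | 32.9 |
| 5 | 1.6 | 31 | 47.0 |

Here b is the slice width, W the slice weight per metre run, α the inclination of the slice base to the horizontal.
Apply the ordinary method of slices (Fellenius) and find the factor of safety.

Ordinary method of slices: FS = Σ[c'·Δl_i + (W_i cosα_i)·tanφ'] / Σ W_i sinα_i, with Δl_i = b_i / cosα_i.
Slice 1: Δl = 2.7/cos(-6.0°) = 2.715 m; N'_1 = 122·cos(-6.0°) = 121.3; c'Δl = 4.89; W sinα = -12.8
Slice 2: Δl = 2.8/cos8.2° = 2.829 m; N'_2 = 248·cos8.2° = 245.5; c'Δl = 5.09; W sinα = 35.4
Slice 3: Δl = 1.8/cos20.3° = 1.919 m; N'_3 = 139·cos20.3° = 130.4; c'Δl = 3.45; W sinα = 48.2
Slice 4: Δl = 2.6/cos32.9° = 3.097 m; N'_4 = 142·cos32.9° = 119.2; c'Δl = 5.57; W sinα = 77.1
Slice 5: Δl = 1.6/cos47.0° = 2.346 m; N'_5 = 31·cos47.0° = 21.1; c'Δl = 4.22; W sinα = 22.7
Σc'Δl = 23.2 kN/m; ΣN' = 637.5 kN/m; ΣW sinα = 170.6 kN/m
Resisting = 23.2 + 637.5·tan21.0° = 23.2 + 244.7 = 268.0 kN/m
FS = 268.0 / 170.6 = 1.570

FS = 1.57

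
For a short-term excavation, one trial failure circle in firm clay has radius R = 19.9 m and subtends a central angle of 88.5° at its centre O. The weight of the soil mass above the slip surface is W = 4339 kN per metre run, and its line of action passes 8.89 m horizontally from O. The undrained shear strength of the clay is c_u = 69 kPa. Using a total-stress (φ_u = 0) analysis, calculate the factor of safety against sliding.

Taking moments about the centre O, the resisting moment is provided by the undrained shear strength acting along the arc:
Arc length L_a = R·θ = 19.9·(88.5°·π/180) = 19.9·1.5446 = 30.74 m
M_R = c_u·L_a·R = 69·30.74·19.9 = 42206.2 kN·m/m
M_D = W·d = 4339·8.89 = 38573.7 kN·m/m
FS = M_R / M_D = 42206.2 / 38573.7 = 1.094

FS = 1.09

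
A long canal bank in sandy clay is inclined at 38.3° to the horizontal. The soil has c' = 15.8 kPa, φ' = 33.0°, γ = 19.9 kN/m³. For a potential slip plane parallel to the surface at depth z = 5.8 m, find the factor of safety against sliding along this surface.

FS = 1.10

For an infinite slope with a slip plane parallel to the surface (no pore pressure): FS = [c' + γz cos²β tanφ'] / [γz sinβ cosβ].
γz = 19.9·5.8 = 115.42 kN/m²
Numerator = 15.8 + 115.42·cos²38.3°·tan33.0° = 15.8 + 115.42·0.6159·0.6494 = 61.963 kPa
Denominator = 115.42·sin38.3°·cos38.3° = 115.42·0.6198·0.7848 = 56.139 kPa
FS = 61.963 / 56.139 = 1.104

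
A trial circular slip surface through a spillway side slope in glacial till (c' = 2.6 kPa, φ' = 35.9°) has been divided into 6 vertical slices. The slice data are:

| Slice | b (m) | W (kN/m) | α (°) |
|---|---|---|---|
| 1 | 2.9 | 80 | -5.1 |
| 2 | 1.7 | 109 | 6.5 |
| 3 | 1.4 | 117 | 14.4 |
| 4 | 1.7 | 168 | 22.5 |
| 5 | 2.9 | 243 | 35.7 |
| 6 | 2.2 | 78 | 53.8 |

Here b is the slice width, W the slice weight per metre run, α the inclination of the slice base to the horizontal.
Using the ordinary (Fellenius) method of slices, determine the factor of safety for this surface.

FS = 1.80

Ordinary method of slices: FS = Σ[c'·Δl_i + (W_i cosα_i)·tanφ'] / Σ W_i sinα_i, with Δl_i = b_i / cosα_i.
Slice 1: Δl = 2.9/cos(-5.1°) = 2.912 m; N'_1 = 80·cos(-5.1°) = 79.7; c'Δl = 7.57; W sinα = -7.1
Slice 2: Δl = 1.7/cos6.5° = 1.711 m; N'_2 = 109·cos6.5° = 108.3; c'Δl = 4.45; W sinα = 12.3
Slice 3: Δl = 1.4/cos14.4° = 1.445 m; N'_3 = 117·cos14.4° = 113.3; c'Δl = 3.76; W sinα = 29.1
Slice 4: Δl = 1.7/cos22.5° = 1.840 m; N'_4 = 168·cos22.5° = 155.2; c'Δl = 4.78; W sinα = 64.3
Slice 5: Δl = 2.9/cos35.7° = 3.571 m; N'_5 = 243·cos35.7° = 197.3; c'Δl = 9.28; W sinα = 141.8
Slice 6: Δl = 2.2/cos53.8° = 3.725 m; N'_6 = 78·cos53.8° = 46.1; c'Δl = 9.68; W sinα = 62.9
Σc'Δl = 39.5 kN/m; ΣN' = 699.9 kN/m; ΣW sinα = 303.4 kN/m
Resisting = 39.5 + 699.9·tan35.9° = 39.5 + 506.7 = 546.2 kN/m
FS = 546.2 / 303.4 = 1.800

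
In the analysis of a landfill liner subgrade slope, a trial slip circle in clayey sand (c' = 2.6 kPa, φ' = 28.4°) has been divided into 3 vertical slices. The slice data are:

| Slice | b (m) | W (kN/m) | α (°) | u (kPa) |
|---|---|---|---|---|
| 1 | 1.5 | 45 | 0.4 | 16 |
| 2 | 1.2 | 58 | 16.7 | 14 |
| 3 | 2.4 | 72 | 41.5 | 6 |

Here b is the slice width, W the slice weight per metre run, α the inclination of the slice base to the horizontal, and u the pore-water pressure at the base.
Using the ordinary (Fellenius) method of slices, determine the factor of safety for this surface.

FS = 1.02

Ordinary method of slices: FS = Σ[c'·Δl_i + (W_i cosα_i − u_i·Δl_i)·tanφ'] / Σ W_i sinα_i, with Δl_i = b_i / cosα_i.
Slice 1: Δl = 1.5/cos0.4° = 1.500 m; N'_1 = 45·cos0.4° − 16·1.500 = 21.0; c'Δl = 3.90; W sinα = 0.3
Slice 2: Δl = 1.2/cos16.7° = 1.253 m; N'_2 = 58·cos16.7° − 14·1.253 = 38.0; c'Δl = 3.26; W sinα = 16.7
Slice 3: Δl = 2.4/cos41.5° = 3.204 m; N'_3 = 72·cos41.5° − 6·3.204 = 34.7; c'Δl = 8.33; W sinα = 47.7
Σc'Δl = 15.5 kN/m; ΣN' = 93.7 kN/m; ΣW sinα = 64.7 kN/m
Resisting = 15.5 + 93.7·tan28.4° = 15.5 + 50.7 = 66.2 kN/m
FS = 66.2 / 64.7 = 1.023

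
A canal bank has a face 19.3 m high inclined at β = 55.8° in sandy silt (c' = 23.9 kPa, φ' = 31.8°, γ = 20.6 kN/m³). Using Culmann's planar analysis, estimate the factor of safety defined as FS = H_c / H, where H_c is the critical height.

FS = 1.96

H_c = (4c'/γ) · sinβ cosφ' / [1 − cos(β − φ')]
    = (4·23.9/20.6) · sin55.8°·cos31.8° / [1 − cos24.0°]
    = 4.641 · 0.7029 / 0.0865 = 37.73 m
FS = H_c / H = 37.73 / 19.3 = 1.955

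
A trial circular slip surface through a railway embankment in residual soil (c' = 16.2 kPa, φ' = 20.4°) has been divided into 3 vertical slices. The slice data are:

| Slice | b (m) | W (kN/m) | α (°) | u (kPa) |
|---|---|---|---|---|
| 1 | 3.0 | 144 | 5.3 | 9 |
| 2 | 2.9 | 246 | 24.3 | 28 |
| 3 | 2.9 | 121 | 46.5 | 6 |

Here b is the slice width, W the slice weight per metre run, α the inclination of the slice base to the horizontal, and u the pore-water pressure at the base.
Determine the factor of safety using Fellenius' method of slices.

Ordinary method of slices: FS = Σ[c'·Δl_i + (W_i cosα_i − u_i·Δl_i)·tanφ'] / Σ W_i sinα_i, with Δl_i = b_i / cosα_i.
Slice 1: Δl = 3.0/cos5.3° = 3.013 m; N'_1 = 144·cos5.3° − 9·3.013 = 116.3; c'Δl = 48.81; W sinα = 13.3
Slice 2: Δl = 2.9/cos24.3° = 3.182 m; N'_2 = 246·cos24.3° − 28·3.182 = 135.1; c'Δl = 51.55; W sinα = 101.2
Slice 3: Δl = 2.9/cos46.5° = 4.213 m; N'_3 = 121·cos46.5° − 6·4.213 = 58.0; c'Δl = 68.25; W sinα = 87.8
Σc'Δl = 168.6 kN/m; ΣN' = 309.4 kN/m; ΣW sinα = 202.3 kN/m
Resisting = 168.6 + 309.4·tan20.4° = 168.6 + 115.1 = 283.7 kN/m
FS = 283.7 / 202.3 = 1.402

FS = 1.40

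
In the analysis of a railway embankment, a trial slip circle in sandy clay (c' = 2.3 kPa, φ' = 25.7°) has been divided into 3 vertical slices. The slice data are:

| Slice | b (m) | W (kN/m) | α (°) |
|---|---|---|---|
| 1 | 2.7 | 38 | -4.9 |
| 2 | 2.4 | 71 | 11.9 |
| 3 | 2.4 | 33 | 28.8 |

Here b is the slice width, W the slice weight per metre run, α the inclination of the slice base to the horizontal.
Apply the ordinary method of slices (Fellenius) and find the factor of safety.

Ordinary method of slices: FS = Σ[c'·Δl_i + (W_i cosα_i)·tanφ'] / Σ W_i sinα_i, with Δl_i = b_i / cosα_i.
Slice 1: Δl = 2.7/cos(-4.9°) = 2.710 m; N'_1 = 38·cos(-4.9°) = 37.9; c'Δl = 6.23; W sinα = -3.2
Slice 2: Δl = 2.4/cos11.9° = 2.453 m; N'_2 = 71·cos11.9° = 69.5; c'Δl = 5.64; W sinα = 14.6
Slice 3: Δl = 2.4/cos28.8° = 2.739 m; N'_3 = 33·cos28.8° = 28.9; c'Δl = 6.30; W sinα = 15.9
Σc'Δl = 18.2 kN/m; ΣN' = 136.3 kN/m; ΣW sinα = 27.3 kN/m
Resisting = 18.2 + 136.3·tan25.7° = 18.2 + 65.6 = 83.7 kN/m
FS = 83.7 / 27.3 = 3.069

FS = 3.07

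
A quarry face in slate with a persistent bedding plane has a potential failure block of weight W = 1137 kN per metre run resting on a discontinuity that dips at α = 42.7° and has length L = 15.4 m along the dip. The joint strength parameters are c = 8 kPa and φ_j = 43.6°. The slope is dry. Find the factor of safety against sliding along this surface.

Resolving the block weight along and normal to the plane and applying the Mohr–Coulomb strength on the joint:
N' = W cosα = 1137·cos42.7° = 835.6 kN/m
Driving force T = W sinα = 1137·sin42.7° = 771.1 kN/m
Resisting force R = c·L + N'·tanφ_j = 8·15.4 + 835.6·tan43.6° = 123.2 + 795.7 = 918.9 kN/m
FS = R / T = 918.9 / 771.1 = 1.192

FS = 1.19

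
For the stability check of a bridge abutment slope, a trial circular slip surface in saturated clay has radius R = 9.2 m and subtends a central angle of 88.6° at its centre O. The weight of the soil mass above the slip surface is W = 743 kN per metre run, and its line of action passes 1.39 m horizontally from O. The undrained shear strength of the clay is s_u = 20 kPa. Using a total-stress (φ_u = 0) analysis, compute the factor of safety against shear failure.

Taking moments about the centre O, the resisting moment is provided by the undrained shear strength acting along the arc:
Arc length L_a = R·θ = 9.2·(88.6°·π/180) = 9.2·1.5464 = 14.23 m
M_R = s_u·L_a·R = 20·14.23·9.2 = 2617.7 kN·m/m
M_D = W·d = 743·1.39 = 1032.8 kN·m/m
FS = M_R / M_D = 2617.7 / 1032.8 = 2.535

FS = 2.53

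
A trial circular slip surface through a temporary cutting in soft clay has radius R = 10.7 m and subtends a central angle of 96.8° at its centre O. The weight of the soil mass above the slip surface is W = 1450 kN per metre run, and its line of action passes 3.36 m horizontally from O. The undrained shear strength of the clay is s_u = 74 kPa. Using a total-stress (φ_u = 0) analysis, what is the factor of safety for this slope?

Taking moments about the centre O, the resisting moment is provided by the undrained shear strength acting along the arc:
Arc length L_a = R·θ = 10.7·(96.8°·π/180) = 10.7·1.6895 = 18.08 m
M_R = s_u·L_a·R = 74·18.08·10.7 = 14313.7 kN·m/m
M_D = W·d = 1450·3.36 = 4872.0 kN·m/m
FS = M_R / M_D = 14313.7 / 4872.0 = 2.938

FS = 2.94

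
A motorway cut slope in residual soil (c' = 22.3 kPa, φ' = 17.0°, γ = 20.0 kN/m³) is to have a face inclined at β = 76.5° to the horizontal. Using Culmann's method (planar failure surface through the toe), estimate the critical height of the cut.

H_c = 8.42 m

Culmann's analysis gives the critical failure plane at α_cr = (β + φ')/2 = (76.5 + 17.0)/2 = 46.8°, and the critical height
H_c = (4c'/γ) · sinβ cosφ' / [1 − cos(β − φ')]
    = (4·22.3/20.0) · sin76.5°·cos17.0° / [1 − cos(59.5°)]
    = 4.460 · 0.9724·0.9563 / [1 − 0.5075]
    = 4.460 · 0.9299 / 0.4925
    = 8.42 m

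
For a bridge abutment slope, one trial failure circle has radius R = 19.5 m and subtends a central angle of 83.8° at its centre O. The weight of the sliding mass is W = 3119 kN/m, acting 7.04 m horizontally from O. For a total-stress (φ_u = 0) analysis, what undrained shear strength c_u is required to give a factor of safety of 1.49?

c_u = 58.8 kPa

FS = c_u·L_a·R / (W·d), so c_u = FS·W·d / (L_a·R).
Arc length L_a = R·θ = 19.5·(83.8°·π/180) = 19.5·1.4626 = 28.52 m
c_u = 1.49·3119·7.04 / (28.52·19.5) = 32717.1 / 556.15 = 58.83 kPa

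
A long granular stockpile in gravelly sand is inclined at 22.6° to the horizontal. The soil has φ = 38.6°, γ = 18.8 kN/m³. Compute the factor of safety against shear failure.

FS = 1.92

For a dry cohesionless infinite slope the factor of safety is FS = tanφ / tanβ.
FS = tan38.6° / tan22.6° = 0.7983 / 0.4163 = 1.918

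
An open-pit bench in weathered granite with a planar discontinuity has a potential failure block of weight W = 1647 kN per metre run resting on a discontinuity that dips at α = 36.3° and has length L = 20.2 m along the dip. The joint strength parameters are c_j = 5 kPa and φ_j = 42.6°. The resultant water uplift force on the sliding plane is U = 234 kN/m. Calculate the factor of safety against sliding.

Resolving the block weight along and normal to the plane and applying the Mohr–Coulomb strength on the joint:
N' = W cosα − U = 1647·cos36.3° − 234 = 1093.4 kN/m
Driving force T = W sinα = 1647·sin36.3° = 975.0 kN/m
Resisting force R = c_j·L + N'·tanφ_j = 5·20.2 + 1093.4·tan42.6° = 101.0 + 1005.4 = 1106.4 kN/m
FS = R / T = 1106.4 / 975.0 = 1.135

FS = 1.13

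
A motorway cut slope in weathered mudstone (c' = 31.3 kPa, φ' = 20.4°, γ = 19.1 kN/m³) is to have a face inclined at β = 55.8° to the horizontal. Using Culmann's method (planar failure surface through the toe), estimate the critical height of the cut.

H_c = 27.49 m

Culmann's analysis gives the critical failure plane at α_cr = (β + φ')/2 = (55.8 + 20.4)/2 = 38.1°, and the critical height
H_c = (4c'/γ) · sinβ cosφ' / [1 − cos(β − φ')]
    = (4·31.3/19.1) · sin55.8°·cos20.4° / [1 − cos(35.4°)]
    = 6.555 · 0.8271·0.9373 / [1 − 0.8151]
    = 6.555 · 0.7752 / 0.1849
    = 27.49 m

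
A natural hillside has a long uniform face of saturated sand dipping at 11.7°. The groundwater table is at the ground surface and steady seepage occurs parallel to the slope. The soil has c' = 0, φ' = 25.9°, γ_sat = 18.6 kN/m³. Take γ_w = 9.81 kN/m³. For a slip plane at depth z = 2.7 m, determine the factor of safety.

With seepage parallel to the slope and the water table at the surface, the effective normal stress on the slip plane uses the buoyant unit weight γ' = γ_sat − γ_w while the driving shear stress uses γ_sat:
FS = [c' + γ' z cos²β tanφ'] / [γ_sat z sinβ cosβ]
(For c' = 0 this reduces to FS = (γ'/γ_sat)·tanφ'/tanβ.)
γ' = 18.6 − 9.81 = 8.79 kN/m³
Numerator = 0.0 + 8.79·2.7·cos²11.7°·tan25.9° = 0.0 + 8.79·2.7·0.9589·0.4856 = 11.050 kPa
Denominator = 18.6·2.7·sin11.7°·cos11.7° = 18.6·2.7·0.2028·0.9792 = 9.972 kPa
FS = 11.050 / 9.972 = 1.108

FS = 1.11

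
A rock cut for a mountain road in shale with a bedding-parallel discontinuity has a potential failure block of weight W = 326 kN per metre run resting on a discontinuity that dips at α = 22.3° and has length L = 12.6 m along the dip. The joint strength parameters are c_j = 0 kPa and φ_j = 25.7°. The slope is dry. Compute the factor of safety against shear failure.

Resolving the block weight along and normal to the plane and applying the Mohr–Coulomb strength on the joint:
N' = W cosα = 326·cos22.3° = 301.6 kN/m
Driving force T = W sinα = 326·sin22.3° = 123.7 kN/m
Resisting force R = c_j·L + N'·tanφ_j = 0·12.6 + 301.6·tan25.7° = 0.0 + 145.2 = 145.2 kN/m
FS = R / T = 145.2 / 123.7 = 1.173

FS = 1.17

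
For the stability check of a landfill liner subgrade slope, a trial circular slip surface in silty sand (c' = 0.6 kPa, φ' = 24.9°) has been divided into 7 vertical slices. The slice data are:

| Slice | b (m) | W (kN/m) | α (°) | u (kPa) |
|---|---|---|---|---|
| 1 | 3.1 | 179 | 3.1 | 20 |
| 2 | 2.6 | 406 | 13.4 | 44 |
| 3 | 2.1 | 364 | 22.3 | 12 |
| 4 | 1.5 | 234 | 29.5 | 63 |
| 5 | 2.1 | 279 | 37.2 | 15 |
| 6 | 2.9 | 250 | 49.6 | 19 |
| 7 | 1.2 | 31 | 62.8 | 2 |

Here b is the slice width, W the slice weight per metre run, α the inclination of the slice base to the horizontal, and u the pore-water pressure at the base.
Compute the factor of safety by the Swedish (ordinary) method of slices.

FS = 0.68

Ordinary method of slices: FS = Σ[c'·Δl_i + (W_i cosα_i − u_i·Δl_i)·tanφ'] / Σ W_i sinα_i, with Δl_i = b_i / cosα_i.
Slice 1: Δl = 3.1/cos3.1° = 3.105 m; N'_1 = 179·cos3.1° − 20·3.105 = 116.6; c'Δl = 1.86; W sinα = 9.7
Slice 2: Δl = 2.6/cos13.4° = 2.673 m; N'_2 = 406·cos13.4° − 44·2.673 = 277.3; c'Δl = 1.60; W sinα = 94.1
Slice 3: Δl = 2.1/cos22.3° = 2.270 m; N'_3 = 364·cos22.3° − 12·2.270 = 309.5; c'Δl = 1.36; W sinα = 138.1
Slice 4: Δl = 1.5/cos29.5° = 1.723 m; N'_4 = 234·cos29.5° − 63·1.723 = 95.1; c'Δl = 1.03; W sinα = 115.2
Slice 5: Δl = 2.1/cos37.2° = 2.636 m; N'_5 = 279·cos37.2° − 15·2.636 = 182.7; c'Δl = 1.58; W sinα = 168.7
Slice 6: Δl = 2.9/cos49.6° = 4.474 m; N'_6 = 250·cos49.6° − 19·4.474 = 77.0; c'Δl = 2.68; W sinα = 190.4
Slice 7: Δl = 1.2/cos62.8° = 2.625 m; N'_7 = 31·cos62.8° − 2·2.625 = 8.9; c'Δl = 1.58; W sinα = 27.6
Σc'Δl = 11.7 kN/m; ΣN' = 1067.2 kN/m; ΣW sinα = 743.8 kN/m
Resisting = 11.7 + 1067.2·tan24.9° = 11.7 + 495.4 = 507.1 kN/m
FS = 507.1 / 743.8 = 0.682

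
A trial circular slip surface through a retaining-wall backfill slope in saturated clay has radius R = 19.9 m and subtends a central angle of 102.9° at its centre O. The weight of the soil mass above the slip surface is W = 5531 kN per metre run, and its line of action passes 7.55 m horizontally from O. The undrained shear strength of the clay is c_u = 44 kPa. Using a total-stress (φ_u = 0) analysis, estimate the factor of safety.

Taking moments about the centre O, the resisting moment is provided by the undrained shear strength acting along the arc:
Arc length L_a = R·θ = 19.9·(102.9°·π/180) = 19.9·1.7959 = 35.74 m
M_R = c_u·L_a·R = 44·35.74·19.9 = 31293.3 kN·m/m
M_D = W·d = 5531·7.55 = 41759.0 kN·m/m
FS = M_R / M_D = 31293.3 / 41759.0 = 0.749

FS = 0.75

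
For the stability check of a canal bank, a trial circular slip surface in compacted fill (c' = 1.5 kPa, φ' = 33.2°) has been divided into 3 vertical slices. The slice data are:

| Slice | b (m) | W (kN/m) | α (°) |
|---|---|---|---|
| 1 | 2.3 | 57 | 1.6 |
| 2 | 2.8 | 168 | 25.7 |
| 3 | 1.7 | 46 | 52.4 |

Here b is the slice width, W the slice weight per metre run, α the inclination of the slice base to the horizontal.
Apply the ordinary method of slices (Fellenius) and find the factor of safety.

Ordinary method of slices: FS = Σ[c'·Δl_i + (W_i cosα_i)·tanφ'] / Σ W_i sinα_i, with Δl_i = b_i / cosα_i.
Slice 1: Δl = 2.3/cos1.6° = 2.301 m; N'_1 = 57·cos1.6° = 57.0; c'Δl = 3.45; W sinα = 1.6
Slice 2: Δl = 2.8/cos25.7° = 3.107 m; N'_2 = 168·cos25.7° = 151.4; c'Δl = 4.66; W sinα = 72.9
Slice 3: Δl = 1.7/cos52.4° = 2.786 m; N'_3 = 46·cos52.4° = 28.1; c'Δl = 4.18; W sinα = 36.4
Σc'Δl = 12.3 kN/m; ΣN' = 236.4 kN/m; ΣW sinα = 110.9 kN/m
Resisting = 12.3 + 236.4·tan33.2° = 12.3 + 154.7 = 167.0 kN/m
FS = 167.0 / 110.9 = 1.506

FS = 1.51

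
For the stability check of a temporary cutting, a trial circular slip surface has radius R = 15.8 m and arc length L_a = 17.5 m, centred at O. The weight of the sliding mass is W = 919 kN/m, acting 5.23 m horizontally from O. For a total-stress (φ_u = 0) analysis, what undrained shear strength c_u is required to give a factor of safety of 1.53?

c_u = 26.6 kPa

FS = c_u·L_a·R / (W·d), so c_u = FS·W·d / (L_a·R).
c_u = 1.53·919·5.23 / (17.50·15.8) = 7353.7 / 276.50 = 26.60 kPa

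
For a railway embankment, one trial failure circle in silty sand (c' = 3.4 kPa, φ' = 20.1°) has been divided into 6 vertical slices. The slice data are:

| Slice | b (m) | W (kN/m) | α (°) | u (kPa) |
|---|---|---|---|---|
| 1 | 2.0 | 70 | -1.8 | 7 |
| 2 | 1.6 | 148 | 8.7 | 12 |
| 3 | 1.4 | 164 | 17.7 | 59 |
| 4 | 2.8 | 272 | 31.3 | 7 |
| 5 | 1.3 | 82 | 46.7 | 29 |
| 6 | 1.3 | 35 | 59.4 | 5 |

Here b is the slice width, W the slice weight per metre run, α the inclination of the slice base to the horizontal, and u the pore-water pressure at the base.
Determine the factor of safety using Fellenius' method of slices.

Ordinary method of slices: FS = Σ[c'·Δl_i + (W_i cosα_i − u_i·Δl_i)·tanφ'] / Σ W_i sinα_i, with Δl_i = b_i / cosα_i.
Slice 1: Δl = 2.0/cos(-1.8°) = 2.001 m; N'_1 = 70·cos(-1.8°) − 7·2.001 = 56.0; c'Δl = 6.80; W sinα = -2.2
Slice 2: Δl = 1.6/cos8.7° = 1.619 m; N'_2 = 148·cos8.7° − 12·1.619 = 126.9; c'Δl = 5.50; W sinα = 22.4
Slice 3: Δl = 1.4/cos17.7° = 1.470 m; N'_3 = 164·cos17.7° − 59·1.470 = 69.5; c'Δl = 5.00; W sinα = 49.9
Slice 4: Δl = 2.8/cos31.3° = 3.277 m; N'_4 = 272·cos31.3° − 7·3.277 = 209.5; c'Δl = 11.14; W sinα = 141.3
Slice 5: Δl = 1.3/cos46.7° = 1.896 m; N'_5 = 82·cos46.7° − 29·1.896 = 1.3; c'Δl = 6.44; W sinα = 59.7
Slice 6: Δl = 1.3/cos59.4° = 2.554 m; N'_6 = 35·cos59.4° − 5·2.554 = 5.0; c'Δl = 8.68; W sinα = 30.1
Σc'Δl = 43.6 kN/m; ΣN' = 468.2 kN/m; ΣW sinα = 301.2 kN/m
Resisting = 43.6 + 468.2·tan20.1° = 43.6 + 171.3 = 214.9 kN/m
FS = 214.9 / 301.2 = 0.714

FS = 0.71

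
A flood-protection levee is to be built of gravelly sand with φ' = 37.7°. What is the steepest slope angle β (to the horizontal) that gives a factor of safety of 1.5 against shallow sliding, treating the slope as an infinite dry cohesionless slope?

For an infinite dry cohesionless slope FS = tanφ'/tanβ, so tanβ = tanφ' / FS.
tanβ = tan37.7° / 1.5 = 0.7729 / 1.5 = 0.5153
β = arctan(0.5153) = 27.26°

β = 27.3°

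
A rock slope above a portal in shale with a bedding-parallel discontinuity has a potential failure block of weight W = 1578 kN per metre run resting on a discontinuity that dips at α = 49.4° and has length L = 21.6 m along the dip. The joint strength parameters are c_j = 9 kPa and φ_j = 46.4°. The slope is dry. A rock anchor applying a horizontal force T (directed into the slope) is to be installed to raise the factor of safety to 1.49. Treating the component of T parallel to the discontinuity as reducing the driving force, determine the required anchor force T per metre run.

Resolving forces along and normal to the sliding plane, with the horizontal anchor force T adding T·sinα to the effective normal force and T·cosα acting up the plane against the driving force:
FS = [c_jL + (W cosα + T sinα) tanφ_j] / [W sinα − T cosα]
Without the anchor: N' = 1026.9 kN/m, driving T_d = 1198.1 kN/m, resisting R = 9·21.6 + 1026.9·tan46.4° = 1272.8 kN/m, FS = 1.06.
Setting FS = 1.49 and solving for T:
1.49·(1198.1 − T cos49.4°) = 1272.8 + T sin49.4°·tan46.4°
T·(sin49.4°·tan46.4° + 1.49·cos49.4°) = 1.49·1198.1 − 1272.8
T·(0.7593·1.0501 + 1.49·0.6508) = 1785.2 − 1272.8 = 512.4
T·1.7670 = 512.4
T = 290.0 kN/m

T = 290 kN/m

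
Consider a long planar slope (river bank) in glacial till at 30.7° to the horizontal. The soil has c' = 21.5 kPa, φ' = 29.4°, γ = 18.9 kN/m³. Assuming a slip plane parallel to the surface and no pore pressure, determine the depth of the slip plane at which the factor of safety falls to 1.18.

z = 11.22 m

Setting FS = 1.18 in FS = [c' + γz cos²β tanφ'] / [γz sinβ cosβ] and solving for z:
z = c' / [γ cosβ (FS·sinβ − cosβ·tanφ')]
  = 21.5 / [18.9·cos30.7°·(1.18·sin30.7° − cos30.7°·tan29.4°)]
  = 21.5 / [18.9·0.8599·(1.18·0.5105 − 0.8599·0.5635)]
  = 21.5 / 1.9166 = 11.218 m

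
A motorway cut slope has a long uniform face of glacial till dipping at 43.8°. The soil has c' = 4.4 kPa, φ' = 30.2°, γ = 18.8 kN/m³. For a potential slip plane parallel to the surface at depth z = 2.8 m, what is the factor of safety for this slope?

FS = 0.77

For an infinite slope with a slip plane parallel to the surface (no pore pressure): FS = [c' + γz cos²β tanφ'] / [γz sinβ cosβ].
γz = 18.8·2.8 = 52.64 kN/m²
Numerator = 4.4 + 52.64·cos²43.8°·tan30.2° = 4.4 + 52.64·0.5209·0.5820 = 20.360 kPa
Denominator = 52.64·sin43.8°·cos43.8° = 52.64·0.6921·0.7218 = 26.297 kPa
FS = 20.360 / 26.297 = 0.774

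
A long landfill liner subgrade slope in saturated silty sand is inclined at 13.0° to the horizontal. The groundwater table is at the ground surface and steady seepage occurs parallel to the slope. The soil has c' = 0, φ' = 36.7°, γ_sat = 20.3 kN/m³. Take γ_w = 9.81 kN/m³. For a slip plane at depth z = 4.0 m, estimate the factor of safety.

FS = 1.67

With seepage parallel to the slope and the water table at the surface, the effective normal stress on the slip plane uses the buoyant unit weight γ' = γ_sat − γ_w while the driving shear stress uses γ_sat:
FS = [c' + γ' z cos²β tanφ'] / [γ_sat z sinβ cosβ]
(For c' = 0 this reduces to FS = (γ'/γ_sat)·tanφ'/tanβ.)
γ' = 20.3 − 9.81 = 10.49 kN/m³
Numerator = 0.0 + 10.49·4.0·cos²13.0°·tan36.7° = 0.0 + 10.49·4.0·0.9494·0.7454 = 29.693 kPa
Denominator = 20.3·4.0·sin13.0°·cos13.0° = 20.3·4.0·0.2250·0.9744 = 17.798 kPa
FS = 29.693 / 17.798 = 1.668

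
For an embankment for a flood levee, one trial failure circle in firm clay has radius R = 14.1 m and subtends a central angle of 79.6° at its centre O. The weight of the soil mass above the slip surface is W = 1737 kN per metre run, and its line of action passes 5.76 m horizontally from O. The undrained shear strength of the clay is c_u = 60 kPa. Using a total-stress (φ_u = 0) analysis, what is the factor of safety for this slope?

Taking moments about the centre O, the resisting moment is provided by the undrained shear strength acting along the arc:
Arc length L_a = R·θ = 14.1·(79.6°·π/180) = 14.1·1.3893 = 19.59 m
M_R = c_u·L_a·R = 60·19.59·14.1 = 16572.2 kN·m/m
M_D = W·d = 1737·5.76 = 10005.1 kN·m/m
FS = M_R / M_D = 16572.2 / 10005.1 = 1.656

FS = 1.66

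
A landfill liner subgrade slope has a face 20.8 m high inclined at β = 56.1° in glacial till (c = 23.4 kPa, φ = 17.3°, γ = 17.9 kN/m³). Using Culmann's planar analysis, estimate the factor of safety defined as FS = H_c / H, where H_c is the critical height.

FS = 0.90

H_c = (4c/γ) · sinβ cosφ / [1 − cos(β − φ)]
    = (4·23.4/17.9) · sin56.1°·cos17.3° / [1 − cos38.8°]
    = 5.229 · 0.7925 / 0.2207 = 18.78 m
FS = H_c / H = 18.78 / 20.8 = 0.903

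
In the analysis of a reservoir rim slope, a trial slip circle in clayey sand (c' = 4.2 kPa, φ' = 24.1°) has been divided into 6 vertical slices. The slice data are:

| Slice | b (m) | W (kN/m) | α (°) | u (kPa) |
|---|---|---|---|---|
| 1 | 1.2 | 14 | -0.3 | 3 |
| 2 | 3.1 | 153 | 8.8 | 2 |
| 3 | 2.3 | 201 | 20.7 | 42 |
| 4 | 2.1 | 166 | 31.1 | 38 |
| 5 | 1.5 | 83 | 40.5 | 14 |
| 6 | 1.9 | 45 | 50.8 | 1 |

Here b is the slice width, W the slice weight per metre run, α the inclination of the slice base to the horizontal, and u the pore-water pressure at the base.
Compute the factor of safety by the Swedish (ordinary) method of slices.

FS = 0.80

Ordinary method of slices: FS = Σ[c'·Δl_i + (W_i cosα_i − u_i·Δl_i)·tanφ'] / Σ W_i sinα_i, with Δl_i = b_i / cosα_i.
Slice 1: Δl = 1.2/cos(-0.3°) = 1.200 m; N'_1 = 14·cos(-0.3°) − 3·1.200 = 10.4; c'Δl = 5.04; W sinα = -0.1
Slice 2: Δl = 3.1/cos8.8° = 3.137 m; N'_2 = 153·cos8.8° − 2·3.137 = 144.9; c'Δl = 13.18; W sinα = 23.4
Slice 3: Δl = 2.3/cos20.7° = 2.459 m; N'_3 = 201·cos20.7° − 42·2.459 = 84.8; c'Δl = 10.33; W sinα = 71.0
Slice 4: Δl = 2.1/cos31.1° = 2.453 m; N'_4 = 166·cos31.1° − 38·2.453 = 48.9; c'Δl = 10.30; W sinα = 85.7
Slice 5: Δl = 1.5/cos40.5° = 1.973 m; N'_5 = 83·cos40.5° − 14·1.973 = 35.5; c'Δl = 8.29; W sinα = 53.9
Slice 6: Δl = 1.9/cos50.8° = 3.006 m; N'_6 = 45·cos50.8° − 1·3.006 = 25.4; c'Δl = 12.63; W sinα = 34.9
Σc'Δl = 59.8 kN/m; ΣN' = 350.0 kN/m; ΣW sinα = 268.9 kN/m
Resisting = 59.8 + 350.0·tan24.1° = 59.8 + 156.5 = 216.3 kN/m
FS = 216.3 / 268.9 = 0.804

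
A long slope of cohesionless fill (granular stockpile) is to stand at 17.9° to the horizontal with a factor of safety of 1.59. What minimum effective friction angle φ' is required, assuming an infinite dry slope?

FS = tanφ'/tanβ ⇒ tanφ' = FS · tanβ = 1.59 · tan17.9° = 0.5136
φ' = arctan(0.5136) = 27.18°

φ' = 27.2°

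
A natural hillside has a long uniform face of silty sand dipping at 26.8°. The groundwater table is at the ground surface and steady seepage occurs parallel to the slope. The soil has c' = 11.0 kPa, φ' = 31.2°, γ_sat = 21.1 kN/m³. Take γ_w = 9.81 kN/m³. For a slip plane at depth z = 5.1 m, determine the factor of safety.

FS = 0.90

With seepage parallel to the slope and the water table at the surface, the effective normal stress on the slip plane uses the buoyant unit weight γ' = γ_sat − γ_w while the driving shear stress uses γ_sat:
FS = [c' + γ' z cos²β tanφ'] / [γ_sat z sinβ cosβ]
γ' = 21.1 − 9.81 = 11.29 kN/m³
Numerator = 11.0 + 11.29·5.1·cos²26.8°·tan31.2° = 11.0 + 11.29·5.1·0.7967·0.6056 = 38.782 kPa
Denominator = 21.1·5.1·sin26.8°·cos26.8° = 21.1·5.1·0.4509·0.8926 = 43.307 kPa
FS = 38.782 / 43.307 = 0.896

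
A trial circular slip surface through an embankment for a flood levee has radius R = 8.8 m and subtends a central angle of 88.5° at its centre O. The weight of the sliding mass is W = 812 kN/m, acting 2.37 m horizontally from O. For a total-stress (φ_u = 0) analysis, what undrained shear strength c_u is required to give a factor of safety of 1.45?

c_u = 23.3 kPa

FS = c_u·L_a·R / (W·d), so c_u = FS·W·d / (L_a·R).
Arc length L_a = R·θ = 8.8·(88.5°·π/180) = 8.8·1.5446 = 13.59 m
c_u = 1.45·812·2.37 / (13.59·8.8) = 2790.4 / 119.62 = 23.33 kPa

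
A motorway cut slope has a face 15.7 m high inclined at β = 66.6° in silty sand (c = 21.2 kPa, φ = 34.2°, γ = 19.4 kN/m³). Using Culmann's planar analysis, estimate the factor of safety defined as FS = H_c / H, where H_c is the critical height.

FS = 1.36

H_c = (4c/γ) · sinβ cosφ / [1 − cos(β − φ)]
    = (4·21.2/19.4) · sin66.6°·cos34.2° / [1 − cos32.4°]
    = 4.371 · 0.7591 / 0.1557 = 21.31 m
FS = H_c / H = 21.31 / 15.7 = 1.358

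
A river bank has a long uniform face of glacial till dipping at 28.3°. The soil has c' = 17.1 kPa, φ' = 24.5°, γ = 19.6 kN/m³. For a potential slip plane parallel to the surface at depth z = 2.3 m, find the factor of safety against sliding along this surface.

FS = 1.76

For an infinite slope with a slip plane parallel to the surface (no pore pressure): FS = [c' + γz cos²β tanφ'] / [γz sinβ cosβ].
γz = 19.6·2.3 = 45.08 kN/m²
Numerator = 17.1 + 45.08·cos²28.3°·tan24.5° = 17.1 + 45.08·0.7752·0.4557 = 33.027 kPa
Denominator = 45.08·sin28.3°·cos28.3° = 45.08·0.4741·0.8805 = 18.817 kPa
FS = 33.027 / 18.817 = 1.755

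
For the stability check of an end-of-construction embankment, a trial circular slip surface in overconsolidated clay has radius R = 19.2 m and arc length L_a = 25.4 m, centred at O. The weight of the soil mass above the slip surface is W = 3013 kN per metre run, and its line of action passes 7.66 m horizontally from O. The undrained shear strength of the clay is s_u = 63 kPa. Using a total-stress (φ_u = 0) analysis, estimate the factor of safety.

FS = 1.33

Taking moments about the centre O, the resisting moment is provided by the undrained shear strength acting along the arc:
M_R = s_u·L_a·R = 63·25.40·19.2 = 30723.8 kN·m/m
M_D = W·d = 3013·7.66 = 23079.6 kN·m/m
FS = M_R / M_D = 30723.8 / 23079.6 = 1.331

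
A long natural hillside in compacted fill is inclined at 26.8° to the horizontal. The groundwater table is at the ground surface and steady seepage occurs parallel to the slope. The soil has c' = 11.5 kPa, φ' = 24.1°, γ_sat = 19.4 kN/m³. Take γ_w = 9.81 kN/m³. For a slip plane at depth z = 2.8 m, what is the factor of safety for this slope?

FS = 0.96

With seepage parallel to the slope and the water table at the surface, the effective normal stress on the slip plane uses the buoyant unit weight γ' = γ_sat − γ_w while the driving shear stress uses γ_sat:
FS = [c' + γ' z cos²β tanφ'] / [γ_sat z sinβ cosβ]
γ' = 19.4 − 9.81 = 9.59 kN/m³
Numerator = 11.5 + 9.59·2.8·cos²26.8°·tan24.1° = 11.5 + 9.59·2.8·0.7967·0.4473 = 21.070 kPa
Denominator = 19.4·2.8·sin26.8°·cos26.8° = 19.4·2.8·0.4509·0.8926 = 21.861 kPa
FS = 21.070 / 21.861 = 0.964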